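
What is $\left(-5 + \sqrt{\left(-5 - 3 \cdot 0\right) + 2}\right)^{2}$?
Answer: $\left(5 - i \sqrt{3}\right)^{2} \approx 22.0 - 17.32 i$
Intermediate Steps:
$\left(-5 + \sqrt{\left(-5 - 3 \cdot 0\right) + 2}\right)^{2} = \left(-5 + \sqrt{\left(-5 - 0\right) + 2}\right)^{2} = \left(-5 + \sqrt{\left(-5 + 0\right) + 2}\right)^{2} = \left(-5 + \sqrt{-5 + 2}\right)^{2} = \left(-5 + \sqrt{-3}\right)^{2} = \left(-5 + i \sqrt{3}\right)^{2}$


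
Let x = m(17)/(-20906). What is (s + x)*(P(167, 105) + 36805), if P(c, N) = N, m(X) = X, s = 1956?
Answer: 754664056145/10453 ≈ 7.2196e+7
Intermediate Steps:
x = -17/20906 (x = 17/(-20906) = 17*(-1/20906) = -17/20906 ≈ -0.00081316)
(s + x)*(P(167, 105) + 36805) = (1956 - 17/20906)*(105 + 36805) = (40892119/20906)*36910 = 754664056145/10453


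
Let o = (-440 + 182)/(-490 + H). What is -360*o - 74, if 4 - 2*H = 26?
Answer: -43318/167 ≈ -259.39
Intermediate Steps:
H = -11 (H = 2 - ½*26 = 2 - 13 = -11)
o = 86/167 (o = (-440 + 182)/(-490 - 11) = -258/(-501) = -258*(-1/501) = 86/167 ≈ 0.51497)
-360*o - 74 = -360*86/167 - 74 = -30960/167 - 74 = -43318/167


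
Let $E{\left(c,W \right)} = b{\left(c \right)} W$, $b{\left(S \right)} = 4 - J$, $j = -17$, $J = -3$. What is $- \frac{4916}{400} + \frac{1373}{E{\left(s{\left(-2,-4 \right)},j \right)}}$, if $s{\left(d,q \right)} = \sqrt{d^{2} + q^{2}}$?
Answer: $- \frac{283551}{11900} \approx -23.828$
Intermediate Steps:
$b{\left(S \right)} = 7$ ($b{\left(S \right)} = 4 - -3 = 4 + 3 = 7$)
$E{\left(c,W \right)} = 7 W$
$- \frac{4916}{400} + \frac{1373}{E{\left(s{\left(-2,-4 \right)},j \right)}} = - \frac{4916}{400} + \frac{1373}{7 \left(-17\right)} = \left(-4916\right) \frac{1}{400} + \frac{1373}{-119} = - \frac{1229}{100} + 1373 \left(- \frac{1}{119}\right) = - \frac{1229}{100} - \frac{1373}{119} = - \frac{283551}{11900}$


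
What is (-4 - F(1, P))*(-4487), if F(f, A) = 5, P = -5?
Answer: 40383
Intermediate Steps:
(-4 - F(1, P))*(-4487) = (-4 - 1*5)*(-4487) = (-4 - 5)*(-4487) = -9*(-4487) = 40383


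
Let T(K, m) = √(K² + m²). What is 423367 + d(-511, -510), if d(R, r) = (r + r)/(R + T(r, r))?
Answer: 109684977773/259079 - 520200*√2/259079 ≈ 4.2336e+5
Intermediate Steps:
d(R, r) = 2*r/(R + √2*√(r²)) (d(R, r) = (r + r)/(R + √(r² + r²)) = (2*r)/(R + √(2*r²)) = (2*r)/(R + √2*√(r²)) = 2*r/(R + √2*√(r²)))
423367 + d(-511, -510) = 423367 + 2*(-510)/(-511 + √2*√((-510)²)) = 423367 + 2*(-510)/(-511 + √2*√260100) = 423367 + 2*(-510)/(-511 + √2*510) = 423367 + 2*(-510)/(-511 + 510*√2) = 423367 - 1020/(-511 + 510*√2)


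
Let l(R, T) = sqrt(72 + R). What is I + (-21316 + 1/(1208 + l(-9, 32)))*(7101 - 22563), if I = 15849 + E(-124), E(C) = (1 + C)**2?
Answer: 480980311964874/1459201 + 46386*sqrt(7)/1459201 ≈ 3.2962e+8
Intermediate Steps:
I = 30978 (I = 15849 + (1 - 124)**2 = 15849 + (-123)**2 = 15849 + 15129 = 30978)
I + (-21316 + 1/(1208 + l(-9, 32)))*(7101 - 22563) = 30978 + (-21316 + 1/(1208 + sqrt(72 - 9)))*(7101 - 22563) = 30978 + (-21316 + 1/(1208 + sqrt(63)))*(-15462) = 30978 + (-21316 + 1/(1208 + 3*sqrt(7)))*(-15462) = 30978 + (329587992 - 15462/(1208 + 3*sqrt(7))) = 329618970 - 15462/(1208 + 3*sqrt(7))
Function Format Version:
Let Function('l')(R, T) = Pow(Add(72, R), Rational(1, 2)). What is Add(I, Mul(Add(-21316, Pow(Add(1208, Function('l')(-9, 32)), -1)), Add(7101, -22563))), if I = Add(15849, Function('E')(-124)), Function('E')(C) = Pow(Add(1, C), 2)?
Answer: Add(Rational(480980311964874, 1459201), Mul(Rational(46386, 1459201), Pow(7, Rational(1, 2)))) ≈ 3.2962e+8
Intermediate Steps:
I = 30978 (I = Add(15849, Pow(Add(1, -124), 2)) = Add(15849, Pow(-123, 2)) = Add(15849, 15129) = 30978)
Add(I, Mul(Add(-21316, Pow(Add(1208, Function('l')(-9, 32)), -1)), Add(7101, -22563))) = Add(30978, Mul(Add(-21316, Pow(Add(1208, Pow(Add(72, -9), Rational(1, 2))), -1)), Add(7101, -22563))) = Add(30978, Mul(Add(-21316, Pow(Add(1208, Pow(63, Rational(1, 2))), -1)), -15462)) = Add(30978, Mul(Add(-21316, Pow(Add(1208, Mul(3, Pow(7, Rational(1, 2)))), -1)), -15462)) = Add(30978, Add(329587992, Mul(-15462, Pow(Add(1208, Mul(3, Pow(7, Rational(1, 2)))), -1)))) = Add(329618970, Mul(-15462, Pow(Add(1208, Mul(3, Pow(7, Rational(1, 2)))), -1)))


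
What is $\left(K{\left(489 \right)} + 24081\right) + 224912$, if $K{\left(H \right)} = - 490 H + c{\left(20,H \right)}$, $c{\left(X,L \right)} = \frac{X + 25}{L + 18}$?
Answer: $\frac{1585742}{169} \approx 9383.1$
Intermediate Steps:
$c{\left(X,L \right)} = \frac{25 + X}{18 + L}$
$K{\left(H \right)} = - 490 H + \frac{45}{18 + H}$ ($K{\left(H \right)} = - 490 H + \frac{25 + 20}{18 + H} = - 490 H + \frac{1}{18 + H} 45 = - 490 H + \frac{45}{18 + H}$)
$\left(K{\left(489 \right)} + 24081\right) + 224912 = \left(\frac{5 \left(9 - 47922 \left(18 + 489\right)\right)}{18 + 489} + 24081\right) + 224912 = \left(\frac{5 \left(9 - 47922 \cdot 507\right)}{507} + 24081\right) + 224912 = \left(5 \cdot \frac{1}{507} \left(9 - 24296454\right) + 24081\right) + 224912 = \left(5 \cdot \frac{1}{507} \left(-24296445\right) + 24081\right) + 224912 = \left(- \frac{40494075}{169} + 24081\right) + 224912 = - \frac{36424386}{169} + 224912 = \frac{1585742}{169}$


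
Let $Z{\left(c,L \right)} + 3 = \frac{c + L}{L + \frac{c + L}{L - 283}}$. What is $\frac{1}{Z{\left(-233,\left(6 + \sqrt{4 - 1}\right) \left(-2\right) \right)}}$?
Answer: $\frac{103816189}{1943901674} + \frac{10167021 \sqrt{3}}{971950837} \approx 0.071524$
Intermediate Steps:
$Z{\left(c,L \right)} = -3 + \frac{L + c}{L + \frac{L + c}{-283 + L}}$ ($Z{\left(c,L \right)} = -3 + \frac{c + L}{L + \frac{c + L}{L - 283}} = -3 + \frac{L + c}{L + \frac{L + c}{-283 + L}}$)
$\frac{1}{Z{\left(-233,\left(6 + \sqrt{4 - 1}\right) \left(-2\right) \right)}} = \frac{1}{\frac{1}{-233 + \left(\left(6 + \sqrt{4 - 1}\right) \left(-2\right)\right)^{2} - 282 \left(6 + \sqrt{4 - 1}\right) \left(-2\right)} \left(\left(-286\right) \left(-233\right) - 2 \left(\left(6 + \sqrt{4 - 1}\right) \left(-2\right)\right)^{2} + 563 \left(6 + \sqrt{4 - 1}\right) \left(-2\right) + \left(6 + \sqrt{4 - 1}\right) \left(-2\right) \left(-233\right)\right)} = \frac{1}{\frac{1}{-233 + \left(\left(6 + \sqrt{3}\right) \left(-2\right)\right)^{2} - 282 \left(6 + \sqrt{3}\right) \left(-2\right)} \left(66638 - 2 \left(\left(6 + \sqrt{3}\right) \left(-2\right)\right)^{2} + 563 \left(6 + \sqrt{3}\right) \left(-2\right) + \left(6 + \sqrt{3}\right) \left(-2\right) \left(-233\right)\right)} = \frac{1}{\frac{1}{-233 + \left(-12 - 2 \sqrt{3}\right)^{2} - 282 \left(-12 - 2 \sqrt{3}\right)} \left(66638 - 2 \left(-12 - 2 \sqrt{3}\right)^{2} + 563 \left(-12 - 2 \sqrt{3}\right) + \left(-12 - 2 \sqrt{3}\right) \left(-233\right)\right)} = \frac{1}{\frac{1}{-233 + \left(-12 - 2 \sqrt{3}\right)^{2} + \left(3384 + 564 \sqrt{3}\right)} \left(66638 - 2 \left(-12 - 2 \sqrt{3}\right)^{2} - \left(6756 + 1126 \sqrt{3}\right) + \left(2796 + 466 \sqrt{3}\right)\right)} = \frac{1}{\frac{1}{3151 + \left(-12 - 2 \sqrt{3}\right)^{2} + 564 \sqrt{3}} \left(62678 - 660 \sqrt{3} - 2 \left(-12 - 2 \sqrt{3}\right)^{2}\right)} = \frac{3151 + \left(-12 - 2 \sqrt{3}\right)^{2} + 564 \sqrt{3}}{62678 - 660 \sqrt{3} - 2 \left(-12 - 2 \sqrt{3}\right)^{2}}$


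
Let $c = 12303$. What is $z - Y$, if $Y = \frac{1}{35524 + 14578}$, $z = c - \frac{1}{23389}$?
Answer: $\frac{14417094272943}{1171835678} \approx 12303.0$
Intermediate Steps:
$z = \frac{287754866}{23389}$ ($z = 12303 - \frac{1}{23389} = \frac{287754866}{23389} \approx 12303.0$)
$Y = \frac{1}{50102} \approx 1.9959 \cdot 10^{-5}$
$z - Y = \frac{287754866}{23389} - \frac{1}{50102} = \frac{14417094272943}{1171835678}$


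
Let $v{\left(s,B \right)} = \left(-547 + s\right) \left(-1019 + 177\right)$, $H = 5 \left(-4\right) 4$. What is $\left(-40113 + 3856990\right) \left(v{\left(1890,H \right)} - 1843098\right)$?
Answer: $-11351025777808$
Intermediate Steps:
$H = -80$ ($H = \left(-20\right) 4 = -80$)
$v{\left(s,B \right)} = 460574 - 842 s$ ($v{\left(s,B \right)} = \left(-547 + s\right) \left(-842\right) = 460574 - 842 s$)
$\left(-40113 + 3856990\right) \left(v{\left(1890,H \right)} - 1843098\right) = \left(-40113 + 3856990\right) \left(\left(460574 - 1591380\right) - 1843098\right) = 3816877 \left(\left(460574 - 1591380\right) - 1843098\right) = 3816877 \left(-1130806 - 1843098\right) = 3816877 \left(-2973904\right) = -11351025777808$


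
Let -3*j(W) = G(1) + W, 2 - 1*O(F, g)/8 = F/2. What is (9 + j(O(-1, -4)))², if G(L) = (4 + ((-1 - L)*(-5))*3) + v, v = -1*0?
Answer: 81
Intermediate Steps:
v = 0
O(F, g) = 16 - 4*F (O(F, g) = 16 - 8*F/2 = 16 - 4*F)
G(L) = 19 + 15*L (G(L) = (4 + ((-1 - L)*(-5))*3) + 0 = (4 + (5 + 5*L)*3) + 0 = (4 + (15 + 15*L)) + 0 = (19 + 15*L) + 0 = 19 + 15*L)
j(W) = -34/3 - W/3 (j(W) = -((19 + 15*1) + W)/3 = -((19 + 15) + W)/3 = -(34 + W)/3 = -34/3 - W/3)
(9 + j(O(-1, -4)))² = (9 + (-34/3 - (16 - 4*(-1))/3))² = (9 + (-34/3 - (16 + 4)/3))² = (9 + (-34/3 - ⅓*20))² = (9 + (-34/3 - 20/3))² = (9 - 18)² = (-9)² = 81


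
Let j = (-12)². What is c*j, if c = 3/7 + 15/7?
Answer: 2592/7 ≈ 370.29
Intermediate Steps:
j = 144
c = 18/7 (c = 3*(⅐) + 15*(⅐) = 3/7 + 15/7 = 18/7 ≈ 2.5714)
c*j = (18/7)*144 = 2592/7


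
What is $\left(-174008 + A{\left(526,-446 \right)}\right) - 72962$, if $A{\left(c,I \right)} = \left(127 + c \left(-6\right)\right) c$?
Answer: $-1840224$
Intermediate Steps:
$A{\left(c,I \right)} = c \left(127 - 6 c\right)$ ($A{\left(c,I \right)} = \left(127 - 6 c\right) c = c \left(127 - 6 c\right)$)
$\left(-174008 + A{\left(526,-446 \right)}\right) - 72962 = \left(-174008 + 526 \left(127 - 3156\right)\right) - 72962 = \left(-174008 + 526 \left(-3029\right)\right) - 72962 = \left(-174008 - 1593254\right) - 72962 = -1767262 - 72962 = -1840224$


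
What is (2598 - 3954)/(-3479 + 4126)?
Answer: -1356/647 ≈ -2.0958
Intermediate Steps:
(2598 - 3954)/(-3479 + 4126) = -1356/647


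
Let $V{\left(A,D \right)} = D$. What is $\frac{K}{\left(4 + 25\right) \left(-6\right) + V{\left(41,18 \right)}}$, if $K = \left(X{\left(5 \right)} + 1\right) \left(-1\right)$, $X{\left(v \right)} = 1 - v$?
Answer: $- \frac{1}{52} \approx -0.019231$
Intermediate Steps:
$K = 3$ ($K = \left(\left(1 - 5\right) + 1\right) \left(-1\right) = \left(-4 + 1\right) \left(-1\right) = \left(-3\right) \left(-1\right) = 3$)
$\frac{K}{\left(4 + 25\right) \left(-6\right) + V{\left(41,18 \right)}} = \frac{3}{\left(4 + 25\right) \left(-6\right) + 18} = \frac{3}{29 \left(-6\right) + 18} = \frac{3}{-174 + 18} = \frac{3}{-156} = 3 \left(- \frac{1}{156}\right) = - \frac{1}{52}$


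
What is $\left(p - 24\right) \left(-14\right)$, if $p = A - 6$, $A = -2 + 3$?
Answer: $406$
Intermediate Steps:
$A = 1$
$p = -5$ ($p = 1 - 6 = -5$)
$\left(p - 24\right) \left(-14\right) = \left(-5 - 24\right) \left(-14\right) = \left(-29\right) \left(-14\right) = 406$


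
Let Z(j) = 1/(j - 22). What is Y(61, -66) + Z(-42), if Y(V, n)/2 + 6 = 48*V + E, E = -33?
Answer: 369791/64 ≈ 5778.0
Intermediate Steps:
Y(V, n) = -78 + 96*V (Y(V, n) = -12 + 2*(48*V - 33) = -12 + 2*(-33 + 48*V) = -12 + (-66 + 96*V) = -78 + 96*V)
Z(j) = 1/(-22 + j)
Y(61, -66) + Z(-42) = (-78 + 96*61) + 1/(-22 - 42) = (-78 + 5856) + 1/(-64) = 5778 - 1/64 = 369791/64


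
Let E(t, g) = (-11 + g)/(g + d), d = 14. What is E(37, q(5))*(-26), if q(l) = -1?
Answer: 24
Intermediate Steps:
E(t, g) = (-11 + g)/(14 + g) (E(t, g) = (-11 + g)/(g + 14) = (-11 + g)/(14 + g))
E(37, q(5))*(-26) = ((-11 - 1)/(14 - 1))*(-26) = (-12/13)*(-26) = ((1/13)*(-12))*(-26) = -12/13*(-26) = 24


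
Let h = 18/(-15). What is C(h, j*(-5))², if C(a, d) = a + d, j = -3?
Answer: 4761/25 ≈ 190.44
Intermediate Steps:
h = -6/5 (h = 18*(-1/15) = -6/5 ≈ -1.2000)
C(h, j*(-5))² = (-6/5 - 3*(-5))² = (-6/5 + 15)² = (69/5)² = 4761/25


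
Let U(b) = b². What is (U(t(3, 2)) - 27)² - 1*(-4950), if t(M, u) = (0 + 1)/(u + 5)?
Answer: 13632634/2401 ≈ 5677.9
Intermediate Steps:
t(M, u) = 1/(5 + u)
(U(t(3, 2)) - 27)² - 1*(-4950) = ((1/(5 + 2))² - 27)² - 1*(-4950) = ((1/7)² - 27)² + 4950 = ((⅐)² - 27)² + 4950 = (1/49 - 27)² + 4950 = (-1322/49)² + 4950 = 1747684/2401 + 4950 = 13632634/2401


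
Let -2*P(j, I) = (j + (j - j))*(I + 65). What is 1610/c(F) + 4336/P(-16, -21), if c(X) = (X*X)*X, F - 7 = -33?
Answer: 1181919/96668 ≈ 12.227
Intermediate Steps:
F = -26 (F = 7 - 33 = -26)
P(j, I) = -j*(65 + I)/2 (P(j, I) = -(j + (j - j))*(I + 65)/2 = -(j + 0)*(65 + I)/2 = -j*(65 + I)/2)
c(X) = X³ (c(X) = X²*X = X³)
1610/c(F) + 4336/P(-16, -21) = 1610/((-26)³) + 4336/((-½*(-16)*(65 - 21))) = 1610/(-17576) + 4336/((-½*(-16)*44)) = 1610*(-1/17576) + 4336/352 = -805/8788 + 4336*(1/352) = -805/8788 + 271/22 = 1181919/96668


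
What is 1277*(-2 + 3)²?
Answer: 1277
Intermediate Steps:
1277*(-2 + 3)² = 1277*1² = 1277*1 = 1277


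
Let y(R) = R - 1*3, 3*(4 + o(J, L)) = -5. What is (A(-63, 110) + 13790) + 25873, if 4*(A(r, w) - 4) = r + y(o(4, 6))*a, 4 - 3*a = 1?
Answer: 475789/12 ≈ 39649.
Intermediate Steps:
a = 1 (a = 4/3 - 1/3*1 = 4/3 - 1/3 = 1)
o(J, L) = -17/3 (o(J, L) = -4 + (1/3)*(-5) = -4 - 5/3 = -17/3)
y(R) = -3 + R (y(R) = R - 3 = -3 + R)
A(r, w) = 11/6 + r/4 (A(r, w) = 4 + (r + (-3 - 17/3)*1)/4 = 4 + (r - 26/3*1)/4 = 4 + (r - 26/3)/4 = 4 + (-26/3 + r)/4 = 4 + (-13/6 + r/4) = 11/6 + r/4)
(A(-63, 110) + 13790) + 25873 = ((11/6 + (1/4)*(-63)) + 13790) + 25873 = ((11/6 - 63/4) + 13790) + 25873 = (-167/12 + 13790) + 25873 = 165313/12 + 25873 = 475789/12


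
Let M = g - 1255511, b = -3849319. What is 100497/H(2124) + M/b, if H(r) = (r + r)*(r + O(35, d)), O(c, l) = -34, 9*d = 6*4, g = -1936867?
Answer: 9576599485501/11391828621360 ≈ 0.84066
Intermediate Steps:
d = 8/3 (d = (6*4)/9 = (⅑)*24 = 8/3 ≈ 2.6667)
M = -3192378 (M = -1936867 - 1255511 = -3192378)
H(r) = 2*r*(-34 + r) (H(r) = (r + r)*(r - 34) = (2*r)*(-34 + r) = 2*r*(-34 + r))
100497/H(2124) + M/b = 100497/((2*2124*(-34 + 2124))) - 3192378/(-3849319) = 100497/((2*2124*2090)) - 3192378*(-1/3849319) = 100497/8878320 + 3192378/3849319 = 100497*(1/8878320) + 3192378/3849319 = 33499/2959440 + 3192378/3849319 = 9576599485501/11391828621360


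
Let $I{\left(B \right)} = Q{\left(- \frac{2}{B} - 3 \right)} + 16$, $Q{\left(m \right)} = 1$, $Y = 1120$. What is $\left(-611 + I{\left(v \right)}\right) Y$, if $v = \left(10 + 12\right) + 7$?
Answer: $-665280$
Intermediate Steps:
$v = 29$ ($v = 22 + 7 = 29$)
$I{\left(B \right)} = 17$ ($I{\left(B \right)} = 1 + 16 = 17$)
$\left(-611 + I{\left(v \right)}\right) Y = \left(-611 + 17\right) 1120 = \left(-594\right) 1120 = -665280$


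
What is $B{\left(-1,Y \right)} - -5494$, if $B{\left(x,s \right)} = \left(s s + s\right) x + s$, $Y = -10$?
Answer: $5394$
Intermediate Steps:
$B{\left(x,s \right)} = s + x \left(s + s^{2}\right)$ ($B{\left(x,s \right)} = \left(s^{2} + s\right) x + s = \left(s + s^{2}\right) x + s = x \left(s + s^{2}\right) + s = s + x \left(s + s^{2}\right)$)
$B{\left(-1,Y \right)} - -5494 = - 10 \left(1 - 1 - -10\right) - -5494 = - 10 \left(1 - 1 + 10\right) + 5494 = \left(-10\right) 10 + 5494 = -100 + 5494 = 5394$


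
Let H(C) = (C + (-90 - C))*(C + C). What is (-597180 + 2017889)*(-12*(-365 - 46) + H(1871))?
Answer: -471459440232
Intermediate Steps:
H(C) = -180*C
(-597180 + 2017889)*(-12*(-365 - 46) + H(1871)) = (-597180 + 2017889)*(-12*(-365 - 46) - 180*1871) = 1420709*(-12*(-411) - 336780) = 1420709*(4932 - 336780) = 1420709*(-331848) = -471459440232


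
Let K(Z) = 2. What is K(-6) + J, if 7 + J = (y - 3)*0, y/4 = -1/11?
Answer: -5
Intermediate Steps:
y = -4/11 (y = 4*(-1/11) = -4/11 ≈ -0.36364)
J = -7 (J = -7 + (-4/11 - 3)*0 = -7 - 37/11*0 = -7 + 0 = -7)
K(-6) + J = 2 - 7 = -5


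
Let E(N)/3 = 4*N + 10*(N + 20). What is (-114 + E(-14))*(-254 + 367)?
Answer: -11526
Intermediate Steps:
E(N) = 600 + 42*N (E(N) = 3*(4*N + 10*(N + 20)) = 3*(4*N + 10*(20 + N)) = 3*(4*N + (200 + 10*N)) = 3*(200 + 14*N) = 600 + 42*N)
(-114 + E(-14))*(-254 + 367) = (-114 + (600 + 42*(-14)))*(-254 + 367) = (-114 + (600 - 588))*113 = (-114 + 12)*113 = -102*113 = -11526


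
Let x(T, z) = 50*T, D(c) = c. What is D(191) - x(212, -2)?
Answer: -10409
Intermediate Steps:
D(191) - x(212, -2) = 191 - 50*212 = 191 - 1*10600 = 191 - 10600 = -10409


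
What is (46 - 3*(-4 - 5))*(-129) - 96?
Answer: -9513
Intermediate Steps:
(46 - 3*(-4 - 5))*(-129) - 96 = (46 - 3*(-9))*(-129) - 96 = (46 - 1*(-27))*(-129) - 96 = (46 + 27)*(-129) - 96 = 73*(-129) - 96 = -9417 - 96 = -9513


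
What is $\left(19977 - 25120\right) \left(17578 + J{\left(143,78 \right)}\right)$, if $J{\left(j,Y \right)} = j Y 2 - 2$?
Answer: $-205123412$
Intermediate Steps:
$J{\left(j,Y \right)} = -2 + 2 Y j$ ($J{\left(j,Y \right)} = j 2 Y - 2 = 2 Y j - 2 = -2 + 2 Y j$)
$\left(19977 - 25120\right) \left(17578 + J{\left(143,78 \right)}\right) = \left(19977 - 25120\right) \left(17578 - \left(2 - 22308\right)\right) = - 5143 \left(17578 + \left(-2 + 22308\right)\right) = - 5143 \left(17578 + 22306\right) = \left(-5143\right) 39884 = -205123412$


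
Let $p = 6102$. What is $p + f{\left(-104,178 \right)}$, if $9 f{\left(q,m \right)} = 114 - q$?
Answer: $\frac{55136}{9} \approx 6126.2$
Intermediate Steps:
$f{\left(q,m \right)} = \frac{38}{3} - \frac{q}{9}$ ($f{\left(q,m \right)} = \frac{114 - q}{9} = \frac{38}{3} - \frac{q}{9}$)
$p + f{\left(-104,178 \right)} = 6102 + \left(\frac{38}{3} - - \frac{104}{9}\right) = 6102 + \left(\frac{38}{3} + \frac{104}{9}\right) = 6102 + \frac{218}{9} = \frac{55136}{9}$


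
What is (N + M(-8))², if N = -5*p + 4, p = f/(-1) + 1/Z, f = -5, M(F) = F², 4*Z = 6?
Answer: 14161/9 ≈ 1573.4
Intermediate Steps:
Z = 3/2 (Z = (¼)*6 = 3/2 ≈ 1.5000)
p = 17/3 (p = -5/(-1) + 1/(3/2) = -5*(-1) + 1*(⅔) = 5 + ⅔ = 17/3 ≈ 5.6667)
N = -73/3 (N = -5*17/3 + 4 = -85/3 + 4 = -73/3 ≈ -24.333)
(N + M(-8))² = (-73/3 + (-8)²)² = (-73/3 + 64)² = (119/3)² = 14161/9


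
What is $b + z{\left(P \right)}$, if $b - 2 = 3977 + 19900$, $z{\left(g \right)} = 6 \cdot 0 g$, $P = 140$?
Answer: $23879$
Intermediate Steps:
$z{\left(g \right)} = 0$ ($z{\left(g \right)} = 0 g = 0$)
$b = 23879$ ($b = 2 + \left(3977 + 19900\right) = 2 + 23877 = 23879$)
$b + z{\left(P \right)} = 23879 + 0 = 23879$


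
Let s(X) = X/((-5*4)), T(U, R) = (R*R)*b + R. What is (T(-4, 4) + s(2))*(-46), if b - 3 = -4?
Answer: 2783/5 ≈ 556.60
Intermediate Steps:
b = -1 (b = 3 - 4 = -1)
T(U, R) = R - R² (T(U, R) = (R*R)*(-1) + R = R²*(-1) + R = -R² + R = R - R²)
s(X) = -X/20 (s(X) = X/(-20) = X*(-1/20) = -X/20)
(T(-4, 4) + s(2))*(-46) = (4*(1 - 1*4) - 1/20*2)*(-46) = (4*(1 - 4) - ⅒)*(-46) = (4*(-3) - ⅒)*(-46) = (-12 - ⅒)*(-46) = -121/10*(-46) = 2783/5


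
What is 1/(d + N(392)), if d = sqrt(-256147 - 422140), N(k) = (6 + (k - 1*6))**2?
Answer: 153664/23613303183 - I*sqrt(678287)/23613303183 ≈ 6.5075e-6 - 3.4878e-8*I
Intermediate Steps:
N(k) = k**2 (N(k) = (6 + (k - 6))**2 = (6 + (-6 + k))**2 = k**2)
d = I*sqrt(678287) (d = sqrt(-678287) = I*sqrt(678287) ≈ 823.58*I)
1/(d + N(392)) = 1/(I*sqrt(678287) + 392**2) = 1/(I*sqrt(678287) + 153664) = 1/(153664 + I*sqrt(678287))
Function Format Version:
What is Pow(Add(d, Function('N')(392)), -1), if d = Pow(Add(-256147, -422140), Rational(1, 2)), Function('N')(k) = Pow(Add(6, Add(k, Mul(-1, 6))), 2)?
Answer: Add(Rational(153664, 23613303183), Mul(Rational(-1, 23613303183), I, Pow(678287, Rational(1, 2)))) ≈ Add(6.5075e-6, Mul(-3.4878e-8, I))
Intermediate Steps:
Function('N')(k) = Pow(k, 2) (Function('N')(k) = Pow(Add(6, Add(k, -6)), 2) = Pow(Add(6, Add(-6, k)), 2) = Pow(k, 2))
d = Mul(I, Pow(678287, Rational(1, 2))) (d = Pow(-678287, Rational(1, 2)) = Mul(I, Pow(678287, Rational(1, 2))) ≈ Mul(823.58, I))
Pow(Add(d, Function('N')(392)), -1) = Pow(Add(Mul(I, Pow(678287, Rational(1, 2))), Pow(392, 2)), -1) = Pow(Add(Mul(I, Pow(678287, Rational(1, 2))), 153664), -1) = Pow(Add(153664, Mul(I, Pow(678287, Rational(1, 2)))), -1)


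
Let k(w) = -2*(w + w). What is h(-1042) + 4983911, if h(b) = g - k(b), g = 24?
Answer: 4979767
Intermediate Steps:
k(w) = -4*w
h(b) = 24 + 4*b (h(b) = 24 - (-4)*b = 24 + 4*b)
h(-1042) + 4983911 = (24 + 4*(-1042)) + 4983911 = (24 - 4168) + 4983911 = -4144 + 4983911 = 4979767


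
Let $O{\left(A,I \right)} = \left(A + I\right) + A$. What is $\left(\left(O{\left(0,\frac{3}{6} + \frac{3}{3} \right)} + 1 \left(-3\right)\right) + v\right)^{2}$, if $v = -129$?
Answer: $\frac{68121}{4} \approx 17030.0$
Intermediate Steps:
$O{\left(A,I \right)} = I + 2 A$
$\left(\left(O{\left(0,\frac{3}{6} + \frac{3}{3} \right)} + 1 \left(-3\right)\right) + v\right)^{2} = \left(\left(\left(\left(\frac{3}{6} + \frac{3}{3}\right) + 2 \cdot 0\right) + 1 \left(-3\right)\right) - 129\right)^{2} = \left(\left(\left(\left(3 \cdot \frac{1}{6} + 3 \cdot \frac{1}{3}\right) + 0\right) - 3\right) - 129\right)^{2} = \left(\left(\left(\left(\frac{1}{2} + 1\right) + 0\right) - 3\right) - 129\right)^{2} = \left(\left(\left(\frac{3}{2} + 0\right) - 3\right) - 129\right)^{2} = \left(\left(\frac{3}{2} - 3\right) - 129\right)^{2} = \left(- \frac{3}{2} - 129\right)^{2} = \left(- \frac{261}{2}\right)^{2} = \frac{68121}{4}$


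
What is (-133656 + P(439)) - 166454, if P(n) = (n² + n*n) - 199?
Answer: 85133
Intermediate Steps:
P(n) = -199 + 2*n² (P(n) = (n² + n²) - 199 = 2*n² - 199 = -199 + 2*n²)
(-133656 + P(439)) - 166454 = (-133656 + (-199 + 2*439²)) - 166454 = (-133656 + (-199 + 2*192721)) - 166454 = (-133656 + (-199 + 385442)) - 166454 = (-133656 + 385243) - 166454 = 251587 - 166454 = 85133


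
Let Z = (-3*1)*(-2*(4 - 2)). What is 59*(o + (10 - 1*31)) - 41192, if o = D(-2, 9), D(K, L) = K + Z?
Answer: -41841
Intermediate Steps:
Z = 12 (Z = -(-6)*2 = -3*(-4) = 12)
D(K, L) = 12 + K (D(K, L) = K + 12 = 12 + K)
o = 10 (o = 12 - 2 = 10)
59*(o + (10 - 1*31)) - 41192 = 59*(10 + (10 - 1*31)) - 41192 = 59*(10 + (10 - 31)) - 41192 = 59*(10 - 21) - 41192 = 59*(-11) - 41192 = -649 - 41192 = -41841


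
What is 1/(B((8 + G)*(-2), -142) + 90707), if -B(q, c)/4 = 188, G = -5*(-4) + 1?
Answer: 1/89955 ≈ 1.1117e-5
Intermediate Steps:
G = 21 (G = 20 + 1 = 21)
B(q, c) = -752 (B(q, c) = -4*188 = -752)
1/(B((8 + G)*(-2), -142) + 90707) = 1/(-752 + 90707) = 1/89955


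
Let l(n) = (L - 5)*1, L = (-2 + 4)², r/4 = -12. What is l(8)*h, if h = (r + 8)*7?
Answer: 280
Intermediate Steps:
r = -48 (r = 4*(-12) = -48)
L = 4 (L = 2² = 4)
h = -280 (h = (-48 + 8)*7 = -40*7 = -280)
l(n) = -1 (l(n) = (4 - 5)*1 = -1*1 = -1)
l(8)*h = -1*(-280) = 280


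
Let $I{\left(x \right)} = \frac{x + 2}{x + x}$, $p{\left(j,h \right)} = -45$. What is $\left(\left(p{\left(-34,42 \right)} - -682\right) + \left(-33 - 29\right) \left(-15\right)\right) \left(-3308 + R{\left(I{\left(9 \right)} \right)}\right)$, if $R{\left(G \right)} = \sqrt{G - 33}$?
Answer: $-5183636 + \frac{1567 i \sqrt{1166}}{6} \approx -5.1836 \cdot 10^{6} + 8918.0 i$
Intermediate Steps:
$I{\left(x \right)} = \frac{2 + x}{2 x}$
$R{\left(G \right)} = \sqrt{-33 + G}$
$\left(\left(p{\left(-34,42 \right)} - -682\right) + \left(-33 - 29\right) \left(-15\right)\right) \left(-3308 + R{\left(I{\left(9 \right)} \right)}\right) = \left(\left(-45 - -682\right) + \left(-33 - 29\right) \left(-15\right)\right) \left(-3308 + \sqrt{-33 + \frac{2 + 9}{2 \cdot 9}}\right) = \left(\left(-45 + 682\right) - -930\right) \left(-3308 + \sqrt{-33 + \frac{1}{2} \cdot \frac{1}{9} \cdot 11}\right) = \left(637 + 930\right) \left(-3308 + \sqrt{-33 + \frac{11}{18}}\right) = 1567 \left(-3308 + \sqrt{- \frac{583}{18}}\right) = 1567 \left(-3308 + \frac{i \sqrt{1166}}{6}\right) = -5183636 + \frac{1567 i \sqrt{1166}}{6}$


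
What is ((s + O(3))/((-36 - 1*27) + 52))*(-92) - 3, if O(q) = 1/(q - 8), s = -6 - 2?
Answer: -3937/55 ≈ -71.582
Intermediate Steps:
s = -8
O(q) = 1/(-8 + q)
((s + O(3))/((-36 - 1*27) + 52))*(-92) - 3 = ((-8 + 1/(-8 + 3))/((-36 - 1*27) + 52))*(-92) - 3 = ((-8 + 1/(-5))/((-36 - 27) + 52))*(-92) - 3 = ((-8 - ⅕)/(-63 + 52))*(-92) - 3 = -41/5/(-11)*(-92) - 3 = -41/5*(-1/11)*(-92) - 3 = (41/55)*(-92) - 3 = -3772/55 - 3 = -3937/55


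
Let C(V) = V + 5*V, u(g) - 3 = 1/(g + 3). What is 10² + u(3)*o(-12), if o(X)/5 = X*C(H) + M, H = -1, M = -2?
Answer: 3625/3 ≈ 1208.3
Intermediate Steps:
u(g) = 3 + 1/(3 + g) (u(g) = 3 + 1/(g + 3) = 3 + 1/(3 + g))
C(V) = 6*V
o(X) = -10 - 30*X (o(X) = 5*(X*(6*(-1)) - 2) = 5*(X*(-6) - 2) = 5*(-6*X - 2) = 5*(-2 - 6*X) = -10 - 30*X)
10² + u(3)*o(-12) = 10² + ((10 + 3*3)/(3 + 3))*(-10 - 30*(-12)) = 100 + ((10 + 9)/6)*(-10 + 360) = 100 + ((⅙)*19)*350 = 100 + (19/6)*350 = 100 + 3325/3 = 3625/3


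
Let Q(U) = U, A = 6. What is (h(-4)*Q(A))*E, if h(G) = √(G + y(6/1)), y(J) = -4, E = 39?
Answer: 468*I*√2 ≈ 661.85*I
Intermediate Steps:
h(G) = √(-4 + G) (h(G) = √(G - 4) = √(-4 + G))
(h(-4)*Q(A))*E = (√(-4 - 4)*6)*39 = (√(-8)*6)*39 = ((2*I*√2)*6)*39 = (12*I*√2)*39 = 468*I*√2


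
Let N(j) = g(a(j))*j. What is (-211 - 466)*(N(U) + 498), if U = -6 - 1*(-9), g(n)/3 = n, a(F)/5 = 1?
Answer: -367611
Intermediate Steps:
a(F) = 5 (a(F) = 5*1 = 5)
g(n) = 3*n
U = 3 (U = -6 + 9 = 3)
N(j) = 15*j (N(j) = (3*5)*j = 15*j)
(-211 - 466)*(N(U) + 498) = (-211 - 466)*(15*3 + 498) = -677*(45 + 498) = -677*543 = -367611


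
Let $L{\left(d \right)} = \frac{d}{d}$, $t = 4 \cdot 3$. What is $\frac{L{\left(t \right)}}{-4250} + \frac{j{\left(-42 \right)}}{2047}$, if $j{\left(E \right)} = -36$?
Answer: $- \frac{155047}{8699750} \approx -0.017822$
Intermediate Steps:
$t = 12$
$L{\left(d \right)} = 1$
$\frac{L{\left(t \right)}}{-4250} + \frac{j{\left(-42 \right)}}{2047} = 1 \frac{1}{-4250} - \frac{36}{2047} = 1 \left(- \frac{1}{4250}\right) - \frac{36}{2047} = - \frac{1}{4250} - \frac{36}{2047} = - \frac{155047}{8699750}$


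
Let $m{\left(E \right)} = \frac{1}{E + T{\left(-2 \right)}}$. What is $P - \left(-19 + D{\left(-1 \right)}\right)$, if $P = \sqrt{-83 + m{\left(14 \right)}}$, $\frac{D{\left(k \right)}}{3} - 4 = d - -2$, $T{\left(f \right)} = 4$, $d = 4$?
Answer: $-11 + \frac{i \sqrt{2986}}{6} \approx -11.0 + 9.1074 i$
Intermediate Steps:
$m{\left(E \right)} = \frac{1}{4 + E}$ ($m{\left(E \right)} = \frac{1}{E + 4} = \frac{1}{4 + E}$)
$D{\left(k \right)} = 30$ ($D{\left(k \right)} = 12 + 3 \left(4 - -2\right) = 12 + 3 \left(4 + 2\right) = 12 + 3 \cdot 6 = 12 + 18 = 30$)
$P = \frac{i \sqrt{2986}}{6}$ ($P = \sqrt{-83 + \frac{1}{4 + 14}} = \sqrt{-83 + \frac{1}{18}} = \sqrt{- \frac{1493}{18}} = \frac{i \sqrt{2986}}{6} \approx 9.1074 i$)
$P - \left(-19 + D{\left(-1 \right)}\right) = \frac{i \sqrt{2986}}{6} - 11 = -11 + \frac{i \sqrt{2986}}{6}$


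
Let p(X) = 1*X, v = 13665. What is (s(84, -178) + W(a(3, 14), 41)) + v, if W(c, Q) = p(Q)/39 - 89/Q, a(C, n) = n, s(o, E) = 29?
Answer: 21894916/1599 ≈ 13693.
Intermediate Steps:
p(X) = X
W(c, Q) = -89/Q + Q/39 (W(c, Q) = Q/39 - 89/Q = -89/Q + Q/39)
(s(84, -178) + W(a(3, 14), 41)) + v = (29 + (-89/41 + (1/39)*41)) + 13665 = (29 + (-89*1/41 + 41/39)) + 13665 = (29 + (-89/41 + 41/39)) + 13665 = (29 - 1790/1599) + 13665 = 44581/1599 + 13665 = 21894916/1599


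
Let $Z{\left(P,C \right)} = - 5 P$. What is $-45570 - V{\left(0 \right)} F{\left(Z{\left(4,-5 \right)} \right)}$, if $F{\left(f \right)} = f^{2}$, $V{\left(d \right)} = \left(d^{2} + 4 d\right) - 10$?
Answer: $-41570$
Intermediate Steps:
$V{\left(d \right)} = -10 + d^{2} + 4 d$
$-45570 - V{\left(0 \right)} F{\left(Z{\left(4,-5 \right)} \right)} = -45570 - \left(-10 + 0^{2} + 4 \cdot 0\right) \left(\left(-5\right) 4\right)^{2} = -45570 - \left(-10 + 0 + 0\right) \left(-20\right)^{2} = -45570 - \left(-10\right) 400 = -45570 - -4000 = -45570 + 4000 = -41570$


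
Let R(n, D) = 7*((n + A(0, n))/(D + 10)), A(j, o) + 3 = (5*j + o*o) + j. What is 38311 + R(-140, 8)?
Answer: 825797/18 ≈ 45878.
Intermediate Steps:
A(j, o) = -3 + o² + 6*j (A(j, o) = -3 + ((5*j + o*o) + j) = -3 + ((5*j + o²) + j) = -3 + ((o² + 5*j) + j) = -3 + (o² + 6*j) = -3 + o² + 6*j)
R(n, D) = 7*(-3 + n + n²)/(10 + D) (R(n, D) = 7*((n + (-3 + n² + 6*0))/(D + 10)) = 7*((n + (-3 + n² + 0))/(10 + D)) = 7*((n + (-3 + n²))/(10 + D)) = 7*((-3 + n + n²)/(10 + D)) = 7*(-3 + n + n²)/(10 + D))
38311 + R(-140, 8) = 38311 + 7*(-3 - 140 + (-140)²)/(10 + 8) = 38311 + 7*(-3 - 140 + 19600)/18 = 38311 + 7*(1/18)*19457 = 38311 + 136199/18 = 825797/18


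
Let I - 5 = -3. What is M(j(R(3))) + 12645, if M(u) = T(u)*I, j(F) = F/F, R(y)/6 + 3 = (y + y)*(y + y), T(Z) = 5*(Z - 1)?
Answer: 12645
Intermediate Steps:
T(Z) = -5 + 5*Z (T(Z) = 5*(-1 + Z) = -5 + 5*Z)
I = 2 (I = 5 - 3 = 2)
R(y) = -18 + 24*y**2 (R(y) = -18 + 6*((y + y)*(y + y)) = -18 + 6*((2*y)*(2*y)) = -18 + 6*(4*y**2) = -18 + 24*y**2)
j(F) = 1
M(u) = -10 + 10*u (M(u) = (-5 + 5*u)*2 = -10 + 10*u)
M(j(R(3))) + 12645 = (-10 + 10*1) + 12645 = (-10 + 10) + 12645 = 0 + 12645 = 12645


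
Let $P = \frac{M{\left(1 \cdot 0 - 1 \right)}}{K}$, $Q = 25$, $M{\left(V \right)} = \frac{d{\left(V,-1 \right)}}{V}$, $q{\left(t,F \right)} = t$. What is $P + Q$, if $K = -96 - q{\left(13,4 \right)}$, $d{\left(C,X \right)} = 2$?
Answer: $\frac{2727}{109} \approx 25.018$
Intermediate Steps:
$M{\left(V \right)} = \frac{2}{V}$
$K = -109$ ($K = -96 - 13 = -109$)
$P = \frac{2}{109}$ ($P = \frac{2 \frac{1}{1 \cdot 0 - 1}}{-109} = \frac{2}{0 - 1} \left(- \frac{1}{109}\right) = \frac{2}{-1} \left(- \frac{1}{109}\right) = 2 \left(-1\right) \left(- \frac{1}{109}\right) = \left(-2\right) \left(- \frac{1}{109}\right) = \frac{2}{109} \approx 0.018349$)
$P + Q = \frac{2}{109} + 25 = \frac{2727}{109}$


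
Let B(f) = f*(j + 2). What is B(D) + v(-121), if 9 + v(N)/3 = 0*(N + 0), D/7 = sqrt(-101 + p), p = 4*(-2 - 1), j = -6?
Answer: -27 - 28*I*sqrt(113) ≈ -27.0 - 297.64*I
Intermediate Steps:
p = -12 (p = 4*(-3) = -12)
D = 7*I*sqrt(113) (D = 7*sqrt(-101 - 12) = 7*sqrt(-113) = 7*(I*sqrt(113)) = 7*I*sqrt(113) ≈ 74.411*I)
v(N) = -27 (v(N) = -27 + 3*(0*(N + 0)) = -27 + 3*(0*N) = -27 + 3*0 = -27 + 0 = -27)
B(f) = -4*f (B(f) = f*(-6 + 2) = f*(-4) = -4*f)
B(D) + v(-121) = -28*I*sqrt(113) - 27 = -27 - 28*I*sqrt(113)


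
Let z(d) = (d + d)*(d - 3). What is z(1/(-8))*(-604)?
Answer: -3775/8 ≈ -471.88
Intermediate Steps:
z(d) = 2*d*(-3 + d) (z(d) = (2*d)*(-3 + d) = 2*d*(-3 + d))
z(1/(-8))*(-604) = (2*(-3 + 1/(-8))/(-8))*(-604) = (2*(-⅛)*(-3 - ⅛))*(-604) = (2*(-⅛)*(-25/8))*(-604) = (25/32)*(-604) = -3775/8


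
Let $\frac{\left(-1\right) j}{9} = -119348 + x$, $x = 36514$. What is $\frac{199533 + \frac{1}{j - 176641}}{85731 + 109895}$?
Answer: $\frac{56753670023}{55642392245} \approx 1.02$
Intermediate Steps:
$j = 745506$ ($j = - 9 \left(-119348 + 36514\right) = \left(-9\right) \left(-82834\right) = 745506$)
$\frac{199533 + \frac{1}{j - 176641}}{85731 + 109895} = \frac{199533 + \frac{1}{745506 - 176641}}{85731 + 109895} = \frac{199533 + \frac{1}{568865}}{195626} = \left(199533 + \frac{1}{568865}\right) \frac{1}{195626} = \frac{113507340046}{568865} \cdot \frac{1}{195626} = \frac{56753670023}{55642392245}$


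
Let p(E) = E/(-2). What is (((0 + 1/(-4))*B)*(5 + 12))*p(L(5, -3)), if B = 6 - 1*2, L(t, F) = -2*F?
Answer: 51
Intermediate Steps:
B = 4 (B = 6 - 2 = 4)
p(E) = -E/2 (p(E) = E*(-½) = -E/2)
(((0 + 1/(-4))*B)*(5 + 12))*p(L(5, -3)) = (((0 + 1/(-4))*4)*(5 + 12))*(-(-1)*(-3)) = (((0 - ¼)*4)*17)*(-½*6) = (-¼*4*17)*(-3) = -1*17*(-3) = -17*(-3) = 51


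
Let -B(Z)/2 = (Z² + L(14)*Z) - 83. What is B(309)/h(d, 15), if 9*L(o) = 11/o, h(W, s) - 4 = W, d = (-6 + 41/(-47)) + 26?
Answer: -188368903/22827 ≈ -8252.0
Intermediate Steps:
d = 899/47 (d = (-6 + 41*(-1/47)) + 26 = (-6 - 41/47) + 26 = -323/47 + 26 = 899/47 ≈ 19.128)
h(W, s) = 4 + W
L(o) = 11/(9*o) (L(o) = (11/o)/9 = 11/(9*o))
B(Z) = 166 - 2*Z² - 11*Z/63 (B(Z) = -2*((Z² + ((11/9)/14)*Z) - 83) = -2*((Z² + ((11/9)*(1/14))*Z) - 83) = -2*((Z² + 11*Z/126) - 83) = -2*(-83 + Z² + 11*Z/126) = 166 - 2*Z² - 11*Z/63)
B(309)/h(d, 15) = (166 - 2*309² - 11/63*309)/(4 + 899/47) = (166 - 2*95481 - 1133/21)/(1087/47) = (166 - 190962 - 1133/21)*(47/1087) = -4007849/21*47/1087 = -188368903/22827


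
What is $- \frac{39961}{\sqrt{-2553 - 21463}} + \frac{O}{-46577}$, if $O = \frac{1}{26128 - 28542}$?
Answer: $\frac{1}{112436878} + \frac{39961 i \sqrt{1501}}{6004} \approx 8.8939 \cdot 10^{-9} + 257.86 i$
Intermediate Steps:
$O = - \frac{1}{2414}$ ($O = \frac{1}{-2414} = - \frac{1}{2414} \approx -0.00041425$)
$- \frac{39961}{\sqrt{-2553 - 21463}} + \frac{O}{-46577} = - \frac{39961}{\sqrt{-2553 - 21463}} - \frac{1}{2414 \left(-46577\right)} = - \frac{39961}{\sqrt{-24016}} - - \frac{1}{112436878} = - \frac{39961}{4 i \sqrt{1501}} + \frac{1}{112436878} = - 39961 \left(- \frac{i \sqrt{1501}}{6004}\right) + \frac{1}{112436878} = \frac{39961 i \sqrt{1501}}{6004} + \frac{1}{112436878} = \frac{1}{112436878} + \frac{39961 i \sqrt{1501}}{6004}$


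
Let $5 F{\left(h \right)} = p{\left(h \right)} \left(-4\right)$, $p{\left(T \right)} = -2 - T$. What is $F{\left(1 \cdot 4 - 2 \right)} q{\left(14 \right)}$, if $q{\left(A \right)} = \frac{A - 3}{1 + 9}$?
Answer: $\frac{88}{25} \approx 3.52$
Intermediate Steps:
$q{\left(A \right)} = - \frac{3}{10} + \frac{A}{10}$ ($q{\left(A \right)} = \frac{-3 + A}{10} = \left(-3 + A\right) \frac{1}{10} = - \frac{3}{10} + \frac{A}{10}$)
$F{\left(h \right)} = \frac{8}{5} + \frac{4 h}{5}$ ($F{\left(h \right)} = \frac{\left(-2 - h\right) \left(-4\right)}{5} = \frac{8 + 4 h}{5} = \frac{8}{5} + \frac{4 h}{5}$)
$F{\left(1 \cdot 4 - 2 \right)} q{\left(14 \right)} = \left(\frac{8}{5} + \frac{4 \left(1 \cdot 4 - 2\right)}{5}\right) \left(- \frac{3}{10} + \frac{1}{10} \cdot 14\right) = \left(\frac{8}{5} + \frac{4 \left(4 - 2\right)}{5}\right) \left(- \frac{3}{10} + \frac{7}{5}\right) = \left(\frac{8}{5} + \frac{4}{5} \cdot 2\right) \frac{11}{10} = \left(\frac{8}{5} + \frac{8}{5}\right) \frac{11}{10} = \frac{16}{5} \cdot \frac{11}{10} = \frac{88}{25}$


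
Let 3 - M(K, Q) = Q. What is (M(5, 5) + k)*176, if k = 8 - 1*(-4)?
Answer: 1760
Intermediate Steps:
M(K, Q) = 3 - Q
k = 12 (k = 8 + 4 = 12)
(M(5, 5) + k)*176 = ((3 - 1*5) + 12)*176 = ((3 - 5) + 12)*176 = (-2 + 12)*176 = 10*176 = 1760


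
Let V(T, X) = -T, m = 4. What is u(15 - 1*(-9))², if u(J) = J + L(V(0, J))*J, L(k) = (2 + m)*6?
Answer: 788544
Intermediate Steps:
L(k) = 36 (L(k) = (2 + 4)*6 = 6*6 = 36)
u(J) = 37*J (u(J) = J + 36*J = 37*J)
u(15 - 1*(-9))² = (37*(15 - 1*(-9)))² = (37*(15 + 9))² = (37*24)² = 888² = 788544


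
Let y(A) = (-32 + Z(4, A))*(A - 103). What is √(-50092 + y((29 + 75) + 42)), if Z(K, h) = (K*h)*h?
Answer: 2*√903721 ≈ 1901.3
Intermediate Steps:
Z(K, h) = K*h²
y(A) = (-103 + A)*(-32 + 4*A²) (y(A) = (-32 + 4*A²)*(A - 103) = (-32 + 4*A²)*(-103 + A) = (-103 + A)*(-32 + 4*A²))
√(-50092 + y((29 + 75) + 42)) = √(-50092 + (3296 - 412*((29 + 75) + 42)² - 32*((29 + 75) + 42) + 4*((29 + 75) + 42)³)) = √(-50092 + (3296 - 412*(104 + 42)² - 32*(104 + 42) + 4*(104 + 42)³)) = √(-50092 + (3296 - 412*146² - 32*146 + 4*146³)) = √(-50092 + (3296 - 412*21316 - 4672 + 4*3112136)) = √(-50092 + (3296 - 8782192 - 4672 + 12448544)) = √(-50092 + 3664976) = √3614884 = 2*√903721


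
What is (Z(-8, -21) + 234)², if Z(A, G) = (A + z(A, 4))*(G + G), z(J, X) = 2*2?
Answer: 161604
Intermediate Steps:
z(J, X) = 4
Z(A, G) = 2*G*(4 + A) (Z(A, G) = (A + 4)*(G + G) = (4 + A)*(2*G) = 2*G*(4 + A))
(Z(-8, -21) + 234)² = (2*(-21)*(4 - 8) + 234)² = (2*(-21)*(-4) + 234)² = (168 + 234)² = 402² = 161604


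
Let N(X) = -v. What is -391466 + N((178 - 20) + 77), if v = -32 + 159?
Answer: -391593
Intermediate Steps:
v = 127
N(X) = -127 (N(X) = -1*127 = -127)
-391466 + N((178 - 20) + 77) = -391466 - 127 = -391593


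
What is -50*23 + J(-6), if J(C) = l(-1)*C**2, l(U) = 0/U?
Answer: -1150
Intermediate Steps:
l(U) = 0
J(C) = 0 (J(C) = 0*C**2 = 0)
-50*23 + J(-6) = -50*23 + 0 = -1150 + 0 = -1150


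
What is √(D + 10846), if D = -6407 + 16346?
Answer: √20785 ≈ 144.17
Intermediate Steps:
D = 9939
√(D + 10846) = √(9939 + 10846) = √20785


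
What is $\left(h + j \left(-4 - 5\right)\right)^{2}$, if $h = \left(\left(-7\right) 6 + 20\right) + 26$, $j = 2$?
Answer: $196$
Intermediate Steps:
$h = 4$ ($h = \left(-42 + 20\right) + 26 = -22 + 26 = 4$)
$\left(h + j \left(-4 - 5\right)\right)^{2} = \left(4 + 2 \left(-4 - 5\right)\right)^{2} = \left(4 + 2 \left(-9\right)\right)^{2} = \left(4 - 18\right)^{2} = \left(-14\right)^{2} = 196$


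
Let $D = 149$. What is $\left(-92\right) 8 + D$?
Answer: $-587$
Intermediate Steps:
$\left(-92\right) 8 + D = \left(-92\right) 8 + 149 = -736 + 149 = -587$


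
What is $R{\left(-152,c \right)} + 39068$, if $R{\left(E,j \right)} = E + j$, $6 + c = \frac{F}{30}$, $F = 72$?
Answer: $\frac{194562}{5} \approx 38912.0$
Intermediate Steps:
$c = - \frac{18}{5}$ ($c = -6 + \frac{72}{30} = -6 + 72 \cdot \frac{1}{30} = -6 + \frac{12}{5} = - \frac{18}{5} \approx -3.6$)
$R{\left(-152,c \right)} + 39068 = \left(-152 - \frac{18}{5}\right) + 39068 = - \frac{778}{5} + 39068 = \frac{194562}{5}$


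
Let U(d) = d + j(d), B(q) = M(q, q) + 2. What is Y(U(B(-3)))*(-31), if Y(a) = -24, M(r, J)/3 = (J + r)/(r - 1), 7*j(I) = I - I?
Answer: 744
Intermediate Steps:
j(I) = 0 (j(I) = (I - I)/7 = (⅐)*0 = 0)
M(r, J) = 3*(J + r)/(-1 + r) (M(r, J) = 3*((J + r)/(r - 1)) = 3*((J + r)/(-1 + r)) = 3*(J + r)/(-1 + r))
B(q) = 2 + 6*q/(-1 + q) (B(q) = 3*(q + q)/(-1 + q) + 2 = 3*(2*q)/(-1 + q) + 2 = 6*q/(-1 + q) + 2 = 2 + 6*q/(-1 + q))
U(d) = d (U(d) = d + 0 = d)
Y(U(B(-3)))*(-31) = -24*(-31) = 744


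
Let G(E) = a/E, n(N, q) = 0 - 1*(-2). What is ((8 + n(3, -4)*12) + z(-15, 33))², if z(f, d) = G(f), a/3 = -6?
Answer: 27556/25 ≈ 1102.2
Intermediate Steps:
a = -18 (a = 3*(-6) = -18)
n(N, q) = 2 (n(N, q) = 0 + 2 = 2)
G(E) = -18/E
z(f, d) = -18/f
((8 + n(3, -4)*12) + z(-15, 33))² = ((8 + 2*12) - 18/(-15))² = ((8 + 24) - 18*(-1/15))² = (32 + 6/5)² = (166/5)² = 27556/25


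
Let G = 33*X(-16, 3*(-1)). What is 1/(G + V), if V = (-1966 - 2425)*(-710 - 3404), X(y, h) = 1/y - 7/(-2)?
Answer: 16/289034999 ≈ 5.5357e-8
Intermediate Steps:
X(y, h) = 7/2 + 1/y (X(y, h) = 1/y - 7*(-½) = 1/y + 7/2 = 7/2 + 1/y)
G = 1815/16 (G = 33*(7/2 + 1/(-16)) = 33*(7/2 - 1/16) = 33*(55/16) = 1815/16 ≈ 113.44)
V = 18064574 (V = -4391*(-4114) = 18064574)
1/(G + V) = 1/(1815/16 + 18064574) = 1/(289034999/16) = 16/289034999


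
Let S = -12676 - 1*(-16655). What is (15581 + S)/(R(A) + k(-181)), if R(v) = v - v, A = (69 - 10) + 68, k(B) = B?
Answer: -19560/181 ≈ -108.07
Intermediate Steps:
A = 127 (A = 59 + 68 = 127)
R(v) = 0
S = 3979 (S = -12676 + 16655 = 3979)
(15581 + S)/(R(A) + k(-181)) = (15581 + 3979)/(0 - 181) = 19560/(-181) = 19560*(-1/181) = -19560/181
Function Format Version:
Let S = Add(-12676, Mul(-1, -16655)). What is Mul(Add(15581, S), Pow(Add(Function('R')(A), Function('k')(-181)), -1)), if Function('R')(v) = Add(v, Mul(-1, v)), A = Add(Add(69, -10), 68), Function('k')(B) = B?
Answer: Rational(-19560, 181) ≈ -108.07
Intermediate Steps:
A = 127 (A = Add(59, 68) = 127)
Function('R')(v) = 0
S = 3979 (S = Add(-12676, 16655) = 3979)
Mul(Add(15581, S), Pow(Add(Function('R')(A), Function('k')(-181)), -1)) = Mul(Add(15581, 3979), Pow(Add(0, -181), -1)) = Mul(19560, Pow(-181, -1)) = Mul(19560, Rational(-1, 181)) = Rational(-19560, 181)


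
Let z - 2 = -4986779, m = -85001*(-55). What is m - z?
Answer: 9661832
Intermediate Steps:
m = 4675055
z = -4986777 (z = 2 - 4986779 = -4986777)
m - z = 4675055 - 1*(-4986777) = 4675055 + 4986777 = 9661832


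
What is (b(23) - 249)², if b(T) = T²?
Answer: 78400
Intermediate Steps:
(b(23) - 249)² = (23² - 249)² = (529 - 249)² = 280² = 78400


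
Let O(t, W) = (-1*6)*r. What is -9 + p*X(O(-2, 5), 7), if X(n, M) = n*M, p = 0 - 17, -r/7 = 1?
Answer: -5007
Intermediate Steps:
r = -7 (r = -7*1 = -7)
p = -17
O(t, W) = 42 (O(t, W) = -1*6*(-7) = -6*(-7) = 42)
X(n, M) = M*n
-9 + p*X(O(-2, 5), 7) = -9 - 119*42 = -9 - 17*294 = -9 - 4998 = -5007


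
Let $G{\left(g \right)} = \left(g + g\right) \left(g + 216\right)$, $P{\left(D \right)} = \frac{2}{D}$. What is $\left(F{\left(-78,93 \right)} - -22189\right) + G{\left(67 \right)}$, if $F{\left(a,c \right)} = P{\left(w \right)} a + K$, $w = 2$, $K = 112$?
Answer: $60145$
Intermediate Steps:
$F{\left(a,c \right)} = 112 + a$ ($F{\left(a,c \right)} = \frac{2}{2} a + 112 = 2 \cdot \frac{1}{2} a + 112 = 1 a + 112 = a + 112 = 112 + a$)
$G{\left(g \right)} = 2 g \left(216 + g\right)$
$\left(F{\left(-78,93 \right)} - -22189\right) + G{\left(67 \right)} = \left(\left(112 - 78\right) - -22189\right) + 2 \cdot 67 \left(216 + 67\right) = \left(34 + 22189\right) + 2 \cdot 67 \cdot 283 = 22223 + 37922 = 60145$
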